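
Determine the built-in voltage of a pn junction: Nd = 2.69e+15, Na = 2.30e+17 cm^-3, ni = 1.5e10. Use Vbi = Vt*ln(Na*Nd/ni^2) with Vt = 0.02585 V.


Step 1: Compute Na*Nd/ni^2 = 2.30e+17 * 2.69e+15 / (1.5e10)^2 = 2.7498e+12
Step 2: ln(2.7498e+12) = 28.6425
Step 3: Vbi = 0.02585 * 28.6425 = 0.74 V

0.74


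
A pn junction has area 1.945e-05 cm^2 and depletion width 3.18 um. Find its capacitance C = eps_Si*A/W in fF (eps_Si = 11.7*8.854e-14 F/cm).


Step 1: eps_Si = 11.7 * 8.854e-14 = 1.035918e-12 F/cm
Step 2: W in cm = 3.18 * 1e-4 = 3.18e-04 cm
Step 3: C = 1.035918e-12 * 1.945e-05 / 3.18e-04 = 6.336039e-14 F
Step 4: C = 63.36 fF

63.36


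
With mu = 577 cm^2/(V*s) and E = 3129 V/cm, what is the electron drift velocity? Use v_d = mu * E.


Step 1: v_d = mu * E
Step 2: v_d = 577 * 3129 = 1805433
Step 3: v_d = 1.81e+06 cm/s

1.81e+06


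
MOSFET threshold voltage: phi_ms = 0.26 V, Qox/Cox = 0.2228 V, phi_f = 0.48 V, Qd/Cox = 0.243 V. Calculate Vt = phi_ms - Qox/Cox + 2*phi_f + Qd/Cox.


Step 1: Vt = phi_ms - Qox/Cox + 2*phi_f + Qd/Cox
Step 2: Vt = 0.26 - 0.2228 + 2*0.48 + 0.243
Step 3: Vt = 0.26 - 0.2228 + 0.96 + 0.243
Step 4: Vt = 1.2402 V

1.2402


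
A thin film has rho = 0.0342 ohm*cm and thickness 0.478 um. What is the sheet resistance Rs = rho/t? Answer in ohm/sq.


Step 1: Convert thickness to cm: t = 0.478 um = 4.7800e-05 cm
Step 2: Rs = rho / t = 0.0342 / 4.7800e-05
Step 3: Rs = 715.5 ohm/sq

715.5


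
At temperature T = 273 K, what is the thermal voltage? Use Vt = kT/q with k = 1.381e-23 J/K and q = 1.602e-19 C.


Step 1: kT = 1.381e-23 * 273 = 3.77013e-21 J
Step 2: Vt = kT/q = 3.77013e-21 / 1.602e-19
Step 3: Vt = 0.02353 V

0.02353


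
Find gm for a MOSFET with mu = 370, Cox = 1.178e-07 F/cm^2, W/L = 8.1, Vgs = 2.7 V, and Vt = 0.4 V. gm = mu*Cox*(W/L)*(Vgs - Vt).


Step 1: Vov = Vgs - Vt = 2.7 - 0.4 = 2.3 V
Step 2: gm = mu * Cox * (W/L) * Vov
Step 3: gm = 370 * 1.178e-07 * 8.1 * 2.3 = 8.12e-04 S

8.12e-04


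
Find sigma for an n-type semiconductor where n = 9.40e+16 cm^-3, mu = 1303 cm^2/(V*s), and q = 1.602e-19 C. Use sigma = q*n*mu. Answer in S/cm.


Step 1: sigma = q * n * mu
Step 2: sigma = 1.602e-19 * 9.40e+16 * 1303
Step 3: sigma = 1.962e+01 S/cm

1.962e+01


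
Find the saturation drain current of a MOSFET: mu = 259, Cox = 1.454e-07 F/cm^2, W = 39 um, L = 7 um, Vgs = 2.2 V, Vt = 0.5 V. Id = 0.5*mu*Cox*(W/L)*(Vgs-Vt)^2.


Step 1: Overdrive voltage Vov = Vgs - Vt = 2.2 - 0.5 = 1.7 V
Step 2: W/L = 39/7 = 5.57143
Step 3: Id = 0.5 * 259 * 1.454e-07 * 5.57143 * 1.7^2
Step 4: Id = 3.03e-04 A

3.03e-04


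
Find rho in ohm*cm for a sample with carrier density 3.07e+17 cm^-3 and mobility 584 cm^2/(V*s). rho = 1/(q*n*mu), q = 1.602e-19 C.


Step 1: sigma = q * n * mu = 1.602e-19 * 3.07e+17 * 584 = 2.87219e+01 S/cm
Step 2: rho = 1 / sigma = 1 / 2.87219e+01 = 0.03482 ohm*cm

0.03482


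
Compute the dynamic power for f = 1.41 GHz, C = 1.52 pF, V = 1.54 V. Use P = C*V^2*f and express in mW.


Step 1: V^2 = 1.54^2 = 2.3716 V^2
Step 2: P = C*V^2*f = 1.52e-12 F * 2.3716 * 1.41e9 Hz
Step 3: P = 5.08281312e-03 W
Step 4: P = 5.083 mW

5.083


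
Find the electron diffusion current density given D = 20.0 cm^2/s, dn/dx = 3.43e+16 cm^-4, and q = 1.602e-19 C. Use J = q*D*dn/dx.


Step 1: J = q * D * (dn/dx)
Step 2: J = 1.602e-19 * 20.0 * 3.43e+16
Step 3: J = 1.10e-01 A/cm^2

1.10e-01


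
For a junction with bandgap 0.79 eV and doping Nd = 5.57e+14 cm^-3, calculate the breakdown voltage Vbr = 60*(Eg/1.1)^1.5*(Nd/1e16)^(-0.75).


Step 1: Eg/1.1 = 0.79/1.1 = 0.718182
Step 2: (Eg/1.1)^1.5 = 0.718182^1.5 = 0.608628
Step 3: (Nd/1e16)^(-0.75) = (0.0557)^(-0.75) = 8.721850
Step 4: Vbr = 60 * 0.608628 * 8.721850 = 318.5 V

318.5


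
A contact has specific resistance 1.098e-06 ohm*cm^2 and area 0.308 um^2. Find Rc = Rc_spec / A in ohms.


Step 1: Convert area to cm^2: 0.308 um^2 = 3.0800e-09 cm^2
Step 2: Rc = Rc_spec / A = 1.098e-06 / 3.0800e-09
Step 3: Rc = 3.56e+02 ohms

3.56e+02


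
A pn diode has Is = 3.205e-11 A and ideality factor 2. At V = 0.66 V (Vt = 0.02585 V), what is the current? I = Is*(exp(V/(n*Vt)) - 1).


Step 1: V/(n*Vt) = 0.66/(2*0.02585) = 12.7660
Step 2: exp(12.7660) = 3.5011e+05
Step 3: I = 3.205e-11 * (3.5011e+05 - 1) = 1.12e-05 A

1.12e-05


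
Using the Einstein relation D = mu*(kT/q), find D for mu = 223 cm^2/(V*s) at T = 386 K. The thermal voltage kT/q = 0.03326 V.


Step 1: D = mu * (kT/q)
Step 2: D = 223 * 0.03326
Step 3: D = 7.42 cm^2/s

7.42


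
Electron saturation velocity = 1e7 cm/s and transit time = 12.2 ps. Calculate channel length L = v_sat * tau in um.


Step 1: tau in seconds = 12.2 ps * 1e-12 = 1.2200e-11 s
Step 2: L = v_sat * tau = 1e7 * 1.2200e-11 = 1.2200e-04 cm
Step 3: L in um = 1.2200e-04 * 1e4 = 1.22 um

1.22


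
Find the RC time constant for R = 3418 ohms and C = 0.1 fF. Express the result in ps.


Step 1: tau = R * C
Step 2: tau = 3418 * 0.1 fF = 3418 * 1.0e-16 F
Step 3: tau = 3.418e-13 s = 0.3418 ps

0.3418


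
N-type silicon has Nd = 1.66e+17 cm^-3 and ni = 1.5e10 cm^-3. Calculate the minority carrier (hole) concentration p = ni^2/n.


Step 1: Since Nd >> ni, n ≈ Nd = 1.66e+17 cm^-3
Step 2: p = ni^2 / n = (1.5e10)^2 / 1.66e+17
Step 3: p = 2.25e20 / 1.66e+17 = 1.36e+03 cm^-3

1.36e+03


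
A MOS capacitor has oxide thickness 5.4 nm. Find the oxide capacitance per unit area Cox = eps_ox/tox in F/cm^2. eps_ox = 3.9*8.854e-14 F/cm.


Step 1: eps_ox = 3.9 * 8.854e-14 = 3.45306e-13 F/cm
Step 2: tox in cm = 5.4 nm * 1e-7 = 5.4000e-07 cm
Step 3: Cox = 3.45306e-13 / 5.4000e-07 = 6.39e-07 F/cm^2

6.39e-07


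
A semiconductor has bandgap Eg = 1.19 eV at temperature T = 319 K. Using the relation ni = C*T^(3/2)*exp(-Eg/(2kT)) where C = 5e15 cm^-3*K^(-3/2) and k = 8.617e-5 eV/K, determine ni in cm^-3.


Step 1: Compute kT = 8.617e-5 * 319 = 0.02748823 eV
Step 2: Exponent = -Eg/(2kT) = -1.19/(2*0.02748823) = -21.64563
Step 3: T^(3/2) = 319^1.5 = 5697.52
Step 4: ni = 5e15 * 5697.52 * exp(-21.64563) = 1.13e+10 cm^-3

1.13e+10


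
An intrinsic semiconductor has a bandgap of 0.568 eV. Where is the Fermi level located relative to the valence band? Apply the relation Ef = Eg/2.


Step 1: For an intrinsic semiconductor, the Fermi level sits at midgap.
Step 2: Ef = Eg / 2 = 0.568 / 2 = 0.284 eV

0.284


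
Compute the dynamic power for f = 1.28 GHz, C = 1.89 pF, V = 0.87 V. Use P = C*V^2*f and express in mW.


Step 1: V^2 = 0.87^2 = 0.7569 V^2
Step 2: P = C*V^2*f = 1.89e-12 F * 0.7569 * 1.28e9 Hz
Step 3: P = 1.83109248e-03 W
Step 4: P = 1.831 mW

1.831


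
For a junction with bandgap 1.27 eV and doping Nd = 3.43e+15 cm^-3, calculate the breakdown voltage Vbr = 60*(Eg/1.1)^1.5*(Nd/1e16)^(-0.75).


Step 1: Eg/1.1 = 1.27/1.1 = 1.154545
Step 2: (Eg/1.1)^1.5 = 1.154545^1.5 = 1.240556
Step 3: (Nd/1e16)^(-0.75) = (0.343)^(-0.75) = 2.231153
Step 4: Vbr = 60 * 1.240556 * 2.231153 = 166.1 V

166.1


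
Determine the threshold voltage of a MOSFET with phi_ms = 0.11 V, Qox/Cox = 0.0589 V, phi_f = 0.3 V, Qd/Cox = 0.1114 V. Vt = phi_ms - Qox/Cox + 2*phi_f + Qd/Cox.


Step 1: Vt = phi_ms - Qox/Cox + 2*phi_f + Qd/Cox
Step 2: Vt = 0.11 - 0.0589 + 2*0.3 + 0.1114
Step 3: Vt = 0.11 - 0.0589 + 0.6 + 0.1114
Step 4: Vt = 0.7625 V

0.7625


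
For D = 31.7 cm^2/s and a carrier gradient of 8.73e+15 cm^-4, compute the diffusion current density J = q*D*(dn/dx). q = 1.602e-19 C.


Step 1: J = q * D * (dn/dx)
Step 2: J = 1.602e-19 * 31.7 * 8.73e+15
Step 3: J = 4.43e-02 A/cm^2

4.43e-02


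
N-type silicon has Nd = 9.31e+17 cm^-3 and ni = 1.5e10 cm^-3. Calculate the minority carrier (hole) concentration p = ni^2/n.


Step 1: Since Nd >> ni, n ≈ Nd = 9.31e+17 cm^-3
Step 2: p = ni^2 / n = (1.5e10)^2 / 9.31e+17
Step 3: p = 2.25e20 / 9.31e+17 = 2.42e+02 cm^-3

2.42e+02


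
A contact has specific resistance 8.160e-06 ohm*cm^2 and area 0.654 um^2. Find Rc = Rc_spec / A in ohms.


Step 1: Convert area to cm^2: 0.654 um^2 = 6.5400e-09 cm^2
Step 2: Rc = Rc_spec / A = 8.160e-06 / 6.5400e-09
Step 3: Rc = 1.25e+03 ohms

1.25e+03


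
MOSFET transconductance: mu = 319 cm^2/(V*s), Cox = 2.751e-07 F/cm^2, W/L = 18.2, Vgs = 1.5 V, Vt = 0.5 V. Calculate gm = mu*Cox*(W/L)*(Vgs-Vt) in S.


Step 1: Vov = Vgs - Vt = 1.5 - 0.5 = 1.0 V
Step 2: gm = mu * Cox * (W/L) * Vov
Step 3: gm = 319 * 2.751e-07 * 18.2 * 1.0 = 1.60e-03 S

1.60e-03


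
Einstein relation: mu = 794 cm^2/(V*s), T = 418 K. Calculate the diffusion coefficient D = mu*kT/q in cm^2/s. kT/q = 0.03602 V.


Step 1: D = mu * (kT/q)
Step 2: D = 794 * 0.03602
Step 3: D = 28.6 cm^2/s

28.6


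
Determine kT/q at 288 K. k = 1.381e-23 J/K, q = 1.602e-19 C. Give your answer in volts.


Step 1: kT = 1.381e-23 * 288 = 3.97728e-21 J
Step 2: Vt = kT/q = 3.97728e-21 / 1.602e-19
Step 3: Vt = 0.02483 V

0.02483


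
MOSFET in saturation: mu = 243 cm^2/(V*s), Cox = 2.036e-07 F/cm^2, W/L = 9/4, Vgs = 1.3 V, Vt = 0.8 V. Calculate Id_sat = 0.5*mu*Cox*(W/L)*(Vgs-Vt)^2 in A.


Step 1: Overdrive voltage Vov = Vgs - Vt = 1.3 - 0.8 = 0.5 V
Step 2: W/L = 9/4 = 2.25
Step 3: Id = 0.5 * 243 * 2.036e-07 * 2.25 * 0.5^2
Step 4: Id = 1.39e-05 A

1.39e-05


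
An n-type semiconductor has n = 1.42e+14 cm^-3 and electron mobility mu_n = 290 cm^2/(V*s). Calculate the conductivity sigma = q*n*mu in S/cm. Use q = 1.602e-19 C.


Step 1: sigma = q * n * mu
Step 2: sigma = 1.602e-19 * 1.42e+14 * 290
Step 3: sigma = 6.597e-03 S/cm

6.597e-03


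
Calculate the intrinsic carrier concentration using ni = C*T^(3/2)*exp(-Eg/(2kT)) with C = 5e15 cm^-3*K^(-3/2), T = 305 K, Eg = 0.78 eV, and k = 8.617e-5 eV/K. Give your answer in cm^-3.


Step 1: Compute kT = 8.617e-5 * 305 = 0.02628185 eV
Step 2: Exponent = -Eg/(2kT) = -0.78/(2*0.02628185) = -14.83914
Step 3: T^(3/2) = 305^1.5 = 5326.60
Step 4: ni = 5e15 * 5326.60 * exp(-14.83914) = 9.57e+12 cm^-3

9.57e+12


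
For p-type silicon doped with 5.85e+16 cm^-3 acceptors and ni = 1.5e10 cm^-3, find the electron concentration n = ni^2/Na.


Step 1: Majority hole concentration p ≈ Na = 5.85e+16 cm^-3
Step 2: n = ni^2 / Na = (1.5e10)^2 / 5.85e+16
Step 3: n = 3.85e+03 cm^-3

3.85e+03


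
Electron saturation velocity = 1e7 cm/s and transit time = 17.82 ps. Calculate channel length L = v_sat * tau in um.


Step 1: tau in seconds = 17.82 ps * 1e-12 = 1.7820e-11 s
Step 2: L = v_sat * tau = 1e7 * 1.7820e-11 = 1.7820e-04 cm
Step 3: L in um = 1.7820e-04 * 1e4 = 1.782 um

1.782


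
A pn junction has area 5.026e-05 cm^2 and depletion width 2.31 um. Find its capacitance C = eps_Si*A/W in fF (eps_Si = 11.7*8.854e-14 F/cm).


Step 1: eps_Si = 11.7 * 8.854e-14 = 1.035918e-12 F/cm
Step 2: W in cm = 2.31 * 1e-4 = 2.31e-04 cm
Step 3: C = 1.035918e-12 * 5.026e-05 / 2.31e-04 = 2.253906e-13 F
Step 4: C = 225.39 fF

225.39


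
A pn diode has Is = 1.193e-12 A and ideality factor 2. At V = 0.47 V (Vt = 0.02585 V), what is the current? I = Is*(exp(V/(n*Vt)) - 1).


Step 1: V/(n*Vt) = 0.47/(2*0.02585) = 9.0909
Step 2: exp(9.0909) = 8.8742e+03
Step 3: I = 1.193e-12 * (8.8742e+03 - 1) = 1.06e-08 A

1.06e-08


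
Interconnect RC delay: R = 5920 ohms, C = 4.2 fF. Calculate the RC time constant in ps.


Step 1: tau = R * C
Step 2: tau = 5920 * 4.2 fF = 5920 * 4.2e-15 F
Step 3: tau = 2.4864e-11 s = 24.864 ps

24.864


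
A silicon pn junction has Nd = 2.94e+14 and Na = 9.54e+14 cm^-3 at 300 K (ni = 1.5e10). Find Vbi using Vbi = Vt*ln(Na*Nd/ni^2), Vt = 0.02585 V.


Step 1: Compute Na*Nd/ni^2 = 9.54e+14 * 2.94e+14 / (1.5e10)^2 = 1.2466e+09
Step 2: ln(1.2466e+09) = 20.9437
Step 3: Vbi = 0.02585 * 20.9437 = 0.541 V

0.541


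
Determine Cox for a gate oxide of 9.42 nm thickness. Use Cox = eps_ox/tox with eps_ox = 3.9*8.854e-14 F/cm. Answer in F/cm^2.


Step 1: eps_ox = 3.9 * 8.854e-14 = 3.45306e-13 F/cm
Step 2: tox in cm = 9.42 nm * 1e-7 = 9.4200e-07 cm
Step 3: Cox = 3.45306e-13 / 9.4200e-07 = 3.67e-07 F/cm^2

3.67e-07


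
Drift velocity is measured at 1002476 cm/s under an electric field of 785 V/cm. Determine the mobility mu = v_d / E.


Step 1: mu = v_d / E
Step 2: mu = 1002476 / 785
Step 3: mu = 1277.04 cm^2/(V*s)

1277.04


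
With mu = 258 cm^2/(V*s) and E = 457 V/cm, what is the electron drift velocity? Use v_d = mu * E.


Step 1: v_d = mu * E
Step 2: v_d = 258 * 457 = 117906
Step 3: v_d = 1.18e+05 cm/s

1.18e+05


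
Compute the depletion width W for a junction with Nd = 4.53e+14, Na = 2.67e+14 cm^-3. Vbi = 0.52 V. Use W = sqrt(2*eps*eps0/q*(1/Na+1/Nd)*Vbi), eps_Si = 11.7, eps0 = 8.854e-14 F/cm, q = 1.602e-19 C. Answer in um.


Step 1: 1/Na + 1/Nd = 1/2.67e+14 + 1/4.53e+14 = 5.95282e-15
Step 2: 2*eps*eps0/q = 2*11.7*8.854e-14/1.602e-19 = 1.293281e+07
Step 3: W^2 = 1.293281e+07 * 5.95282e-15 * 0.52 = 4.00331e-08
Step 4: W = sqrt(4.00331e-08) = 2.001e-04 cm = 2.001 um

2.001


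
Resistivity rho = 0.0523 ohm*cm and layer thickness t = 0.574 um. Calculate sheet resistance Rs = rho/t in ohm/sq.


Step 1: Convert thickness to cm: t = 0.574 um = 5.7400e-05 cm
Step 2: Rs = rho / t = 0.0523 / 5.7400e-05
Step 3: Rs = 911.1 ohm/sq

911.1


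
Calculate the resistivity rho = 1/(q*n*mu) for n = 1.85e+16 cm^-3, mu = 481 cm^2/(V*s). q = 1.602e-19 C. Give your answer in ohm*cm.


Step 1: sigma = q * n * mu = 1.602e-19 * 1.85e+16 * 481 = 1.42554e+00 S/cm
Step 2: rho = 1 / sigma = 1 / 1.42554e+00 = 0.7015 ohm*cm

0.7015


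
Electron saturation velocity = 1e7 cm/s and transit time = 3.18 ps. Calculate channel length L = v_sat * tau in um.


Step 1: tau in seconds = 3.18 ps * 1e-12 = 3.1800e-12 s
Step 2: L = v_sat * tau = 1e7 * 3.1800e-12 = 3.1800e-05 cm
Step 3: L in um = 3.1800e-05 * 1e4 = 0.318 um

0.318


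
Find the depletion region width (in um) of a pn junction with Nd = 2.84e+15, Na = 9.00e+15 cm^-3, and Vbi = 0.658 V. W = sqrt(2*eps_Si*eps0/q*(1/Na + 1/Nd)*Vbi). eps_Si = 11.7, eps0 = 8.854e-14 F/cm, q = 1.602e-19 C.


Step 1: 1/Na + 1/Nd = 1/9.00e+15 + 1/2.84e+15 = 4.63224e-16
Step 2: 2*eps*eps0/q = 2*11.7*8.854e-14/1.602e-19 = 1.293281e+07
Step 3: W^2 = 1.293281e+07 * 4.63224e-16 * 0.658 = 3.94194e-09
Step 4: W = sqrt(3.94194e-09) = 6.278e-05 cm = 0.6278 um

0.6278


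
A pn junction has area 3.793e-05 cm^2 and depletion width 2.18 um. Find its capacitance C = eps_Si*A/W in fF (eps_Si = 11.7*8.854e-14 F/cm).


Step 1: eps_Si = 11.7 * 8.854e-14 = 1.035918e-12 F/cm
Step 2: W in cm = 2.18 * 1e-4 = 2.18e-04 cm
Step 3: C = 1.035918e-12 * 3.793e-05 / 2.18e-04 = 1.802402e-13 F
Step 4: C = 180.24 fF

180.24


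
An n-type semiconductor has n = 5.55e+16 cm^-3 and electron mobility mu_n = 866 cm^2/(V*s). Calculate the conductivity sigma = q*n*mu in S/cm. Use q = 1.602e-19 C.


Step 1: sigma = q * n * mu
Step 2: sigma = 1.602e-19 * 5.55e+16 * 866
Step 3: sigma = 7.700e+00 S/cm

7.700e+00


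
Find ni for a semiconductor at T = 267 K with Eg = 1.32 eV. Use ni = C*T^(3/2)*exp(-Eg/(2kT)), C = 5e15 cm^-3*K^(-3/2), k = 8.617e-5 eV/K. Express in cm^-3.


Step 1: Compute kT = 8.617e-5 * 267 = 0.02300739 eV
Step 2: Exponent = -Eg/(2kT) = -1.32/(2*0.02300739) = -28.68644
Step 3: T^(3/2) = 267^1.5 = 4362.82
Step 4: ni = 5e15 * 4362.82 * exp(-28.68644) = 7.59e+06 cm^-3

7.59e+06


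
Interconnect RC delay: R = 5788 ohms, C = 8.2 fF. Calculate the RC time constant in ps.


Step 1: tau = R * C
Step 2: tau = 5788 * 8.2 fF = 5788 * 8.2e-15 F
Step 3: tau = 4.74616e-11 s = 47.4616 ps

47.4616


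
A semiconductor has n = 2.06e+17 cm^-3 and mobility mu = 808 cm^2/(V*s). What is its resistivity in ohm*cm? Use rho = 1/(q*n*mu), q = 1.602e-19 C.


Step 1: sigma = q * n * mu = 1.602e-19 * 2.06e+17 * 808 = 2.66650e+01 S/cm
Step 2: rho = 1 / sigma = 1 / 2.66650e+01 = 0.0375 ohm*cm

0.0375


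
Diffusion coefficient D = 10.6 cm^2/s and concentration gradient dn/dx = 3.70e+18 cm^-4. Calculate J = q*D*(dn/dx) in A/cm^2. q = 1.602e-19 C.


Step 1: J = q * D * (dn/dx)
Step 2: J = 1.602e-19 * 10.6 * 3.70e+18
Step 3: J = 6.28e+00 A/cm^2

6.28e+00


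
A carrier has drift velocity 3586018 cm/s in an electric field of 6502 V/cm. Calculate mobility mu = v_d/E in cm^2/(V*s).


Step 1: mu = v_d / E
Step 2: mu = 3586018 / 6502
Step 3: mu = 551.53 cm^2/(V*s)

551.53


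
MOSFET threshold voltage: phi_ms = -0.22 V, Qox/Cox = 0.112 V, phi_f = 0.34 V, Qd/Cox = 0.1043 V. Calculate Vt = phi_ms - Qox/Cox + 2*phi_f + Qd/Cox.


Step 1: Vt = phi_ms - Qox/Cox + 2*phi_f + Qd/Cox
Step 2: Vt = -0.22 - 0.112 + 2*0.34 + 0.1043
Step 3: Vt = -0.22 - 0.112 + 0.68 + 0.1043
Step 4: Vt = 0.4523 V

0.4523


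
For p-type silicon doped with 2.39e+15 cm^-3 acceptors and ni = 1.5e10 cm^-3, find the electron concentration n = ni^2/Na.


Step 1: Majority hole concentration p ≈ Na = 2.39e+15 cm^-3
Step 2: n = ni^2 / Na = (1.5e10)^2 / 2.39e+15
Step 3: n = 9.41e+04 cm^-3

9.41e+04


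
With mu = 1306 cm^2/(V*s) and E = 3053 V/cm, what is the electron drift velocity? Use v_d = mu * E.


Step 1: v_d = mu * E
Step 2: v_d = 1306 * 3053 = 3987218
Step 3: v_d = 3.99e+06 cm/s

3.99e+06


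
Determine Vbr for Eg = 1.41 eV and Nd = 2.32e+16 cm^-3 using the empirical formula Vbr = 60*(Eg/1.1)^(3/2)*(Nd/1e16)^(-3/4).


Step 1: Eg/1.1 = 1.41/1.1 = 1.281818
Step 2: (Eg/1.1)^1.5 = 1.281818^1.5 = 1.451241
Step 3: (Nd/1e16)^(-0.75) = (2.32)^(-0.75) = 0.531966
Step 4: Vbr = 60 * 1.451241 * 0.531966 = 46.3 V

46.3


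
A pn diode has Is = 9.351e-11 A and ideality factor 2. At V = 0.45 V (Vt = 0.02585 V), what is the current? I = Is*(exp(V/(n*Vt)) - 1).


Step 1: V/(n*Vt) = 0.45/(2*0.02585) = 8.7041
Step 2: exp(8.7041) = 6.0276e+03
Step 3: I = 9.351e-11 * (6.0276e+03 - 1) = 5.64e-07 A

5.64e-07


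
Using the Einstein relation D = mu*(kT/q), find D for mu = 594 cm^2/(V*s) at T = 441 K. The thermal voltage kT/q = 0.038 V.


Step 1: D = mu * (kT/q)
Step 2: D = 594 * 0.038
Step 3: D = 22.57 cm^2/s

22.57


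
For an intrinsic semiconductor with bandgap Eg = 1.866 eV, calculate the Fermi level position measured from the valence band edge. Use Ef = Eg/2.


Step 1: For an intrinsic semiconductor, the Fermi level sits at midgap.
Step 2: Ef = Eg / 2 = 1.866 / 2 = 0.933 eV

0.933


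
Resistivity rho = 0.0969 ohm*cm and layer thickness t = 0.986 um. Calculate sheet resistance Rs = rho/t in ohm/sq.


Step 1: Convert thickness to cm: t = 0.986 um = 9.8600e-05 cm
Step 2: Rs = rho / t = 0.0969 / 9.8600e-05
Step 3: Rs = 982.8 ohm/sq

982.8


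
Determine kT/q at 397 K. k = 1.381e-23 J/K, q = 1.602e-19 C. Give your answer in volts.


Step 1: kT = 1.381e-23 * 397 = 5.48257e-21 J
Step 2: Vt = kT/q = 5.48257e-21 / 1.602e-19
Step 3: Vt = 0.03422 V

0.03422


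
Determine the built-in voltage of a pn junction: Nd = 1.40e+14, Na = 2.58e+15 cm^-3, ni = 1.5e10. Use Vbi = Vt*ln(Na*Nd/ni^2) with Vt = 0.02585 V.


Step 1: Compute Na*Nd/ni^2 = 2.58e+15 * 1.40e+14 / (1.5e10)^2 = 1.6053e+09
Step 2: ln(1.6053e+09) = 21.1966
Step 3: Vbi = 0.02585 * 21.1966 = 0.548 V

0.548


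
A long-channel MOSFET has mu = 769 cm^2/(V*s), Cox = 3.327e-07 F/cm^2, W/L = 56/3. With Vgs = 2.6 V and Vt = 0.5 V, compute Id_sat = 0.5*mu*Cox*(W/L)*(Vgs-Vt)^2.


Step 1: Overdrive voltage Vov = Vgs - Vt = 2.6 - 0.5 = 2.1 V
Step 2: W/L = 56/3 = 18.6667
Step 3: Id = 0.5 * 769 * 3.327e-07 * 18.6667 * 2.1^2
Step 4: Id = 1.05e-02 A

1.05e-02


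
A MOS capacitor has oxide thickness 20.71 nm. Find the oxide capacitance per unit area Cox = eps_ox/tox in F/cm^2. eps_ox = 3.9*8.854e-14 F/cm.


Step 1: eps_ox = 3.9 * 8.854e-14 = 3.45306e-13 F/cm
Step 2: tox in cm = 20.71 nm * 1e-7 = 2.0710e-06 cm
Step 3: Cox = 3.45306e-13 / 2.0710e-06 = 1.67e-07 F/cm^2

1.67e-07


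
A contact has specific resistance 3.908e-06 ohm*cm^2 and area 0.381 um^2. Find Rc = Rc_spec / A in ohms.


Step 1: Convert area to cm^2: 0.381 um^2 = 3.8100e-09 cm^2
Step 2: Rc = Rc_spec / A = 3.908e-06 / 3.8100e-09
Step 3: Rc = 1.03e+03 ohms

1.03e+03


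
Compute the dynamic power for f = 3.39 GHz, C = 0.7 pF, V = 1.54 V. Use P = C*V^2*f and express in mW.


Step 1: V^2 = 1.54^2 = 2.3716 V^2
Step 2: P = C*V^2*f = 0.7e-12 F * 2.3716 * 3.39e9 Hz
Step 3: P = 5.6278068e-03 W
Step 4: P = 5.628 mW

5.628


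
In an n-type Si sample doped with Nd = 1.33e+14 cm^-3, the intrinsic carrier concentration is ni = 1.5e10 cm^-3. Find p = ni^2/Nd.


Step 1: Since Nd >> ni, n ≈ Nd = 1.33e+14 cm^-3
Step 2: p = ni^2 / n = (1.5e10)^2 / 1.33e+14
Step 3: p = 2.25e20 / 1.33e+14 = 1.69e+06 cm^-3

1.69e+06


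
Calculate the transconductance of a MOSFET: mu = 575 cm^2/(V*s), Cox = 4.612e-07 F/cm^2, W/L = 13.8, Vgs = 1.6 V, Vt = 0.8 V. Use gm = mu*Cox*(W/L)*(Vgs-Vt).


Step 1: Vov = Vgs - Vt = 1.6 - 0.8 = 0.8 V
Step 2: gm = mu * Cox * (W/L) * Vov
Step 3: gm = 575 * 4.612e-07 * 13.8 * 0.8 = 2.93e-03 S

2.93e-03


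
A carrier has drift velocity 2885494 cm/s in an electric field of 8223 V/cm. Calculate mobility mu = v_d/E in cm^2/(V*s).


Step 1: mu = v_d / E
Step 2: mu = 2885494 / 8223
Step 3: mu = 350.91 cm^2/(V*s)

350.91


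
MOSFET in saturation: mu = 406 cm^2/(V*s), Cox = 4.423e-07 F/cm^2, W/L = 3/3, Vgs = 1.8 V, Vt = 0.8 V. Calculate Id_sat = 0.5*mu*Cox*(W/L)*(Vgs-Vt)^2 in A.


Step 1: Overdrive voltage Vov = Vgs - Vt = 1.8 - 0.8 = 1.0 V
Step 2: W/L = 3/3 = 1
Step 3: Id = 0.5 * 406 * 4.423e-07 * 1 * 1.0^2
Step 4: Id = 8.98e-05 A

8.98e-05


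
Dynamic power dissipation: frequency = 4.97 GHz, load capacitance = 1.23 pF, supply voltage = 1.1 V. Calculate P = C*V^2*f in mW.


Step 1: V^2 = 1.1^2 = 1.21 V^2
Step 2: P = C*V^2*f = 1.23e-12 F * 1.21 * 4.97e9 Hz
Step 3: P = 7.396851e-03 W
Step 4: P = 7.397 mW

7.397


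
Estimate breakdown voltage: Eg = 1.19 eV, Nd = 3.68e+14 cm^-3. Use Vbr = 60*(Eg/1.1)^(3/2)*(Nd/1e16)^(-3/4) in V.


Step 1: Eg/1.1 = 1.19/1.1 = 1.081818
Step 2: (Eg/1.1)^1.5 = 1.081818^1.5 = 1.125204
Step 3: (Nd/1e16)^(-0.75) = (0.0368)^(-0.75) = 11.901841
Step 4: Vbr = 60 * 1.125204 * 11.901841 = 803.5 V

803.5


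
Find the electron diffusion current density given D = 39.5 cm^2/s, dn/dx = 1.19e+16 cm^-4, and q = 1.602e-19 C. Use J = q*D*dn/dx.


Step 1: J = q * D * (dn/dx)
Step 2: J = 1.602e-19 * 39.5 * 1.19e+16
Step 3: J = 7.53e-02 A/cm^2

7.53e-02


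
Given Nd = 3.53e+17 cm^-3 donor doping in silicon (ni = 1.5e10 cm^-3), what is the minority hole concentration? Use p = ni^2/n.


Step 1: Since Nd >> ni, n ≈ Nd = 3.53e+17 cm^-3
Step 2: p = ni^2 / n = (1.5e10)^2 / 3.53e+17
Step 3: p = 2.25e20 / 3.53e+17 = 6.37e+02 cm^-3

6.37e+02


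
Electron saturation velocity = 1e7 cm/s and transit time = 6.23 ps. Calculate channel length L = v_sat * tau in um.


Step 1: tau in seconds = 6.23 ps * 1e-12 = 6.2300e-12 s
Step 2: L = v_sat * tau = 1e7 * 6.2300e-12 = 6.2300e-05 cm
Step 3: L in um = 6.2300e-05 * 1e4 = 0.623 um

0.623


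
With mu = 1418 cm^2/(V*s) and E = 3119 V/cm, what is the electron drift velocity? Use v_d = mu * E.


Step 1: v_d = mu * E
Step 2: v_d = 1418 * 3119 = 4422742
Step 3: v_d = 4.42e+06 cm/s

4.42e+06


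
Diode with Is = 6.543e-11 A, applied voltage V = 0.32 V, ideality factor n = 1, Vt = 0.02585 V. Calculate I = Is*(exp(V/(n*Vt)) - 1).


Step 1: V/(n*Vt) = 0.32/(1*0.02585) = 12.3791
Step 2: exp(12.3791) = 2.3778e+05
Step 3: I = 6.543e-11 * (2.3778e+05 - 1) = 1.56e-05 A

1.56e-05


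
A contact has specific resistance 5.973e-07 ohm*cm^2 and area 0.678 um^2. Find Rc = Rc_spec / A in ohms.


Step 1: Convert area to cm^2: 0.678 um^2 = 6.7800e-09 cm^2
Step 2: Rc = Rc_spec / A = 5.973e-07 / 6.7800e-09
Step 3: Rc = 8.81e+01 ohms

8.81e+01


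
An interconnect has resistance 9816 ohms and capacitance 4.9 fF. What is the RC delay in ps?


Step 1: tau = R * C
Step 2: tau = 9816 * 4.9 fF = 9816 * 4.9e-15 F
Step 3: tau = 4.80984e-11 s = 48.0984 ps

48.0984


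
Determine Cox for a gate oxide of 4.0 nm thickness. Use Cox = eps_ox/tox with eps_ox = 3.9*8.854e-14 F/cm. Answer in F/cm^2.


Step 1: eps_ox = 3.9 * 8.854e-14 = 3.45306e-13 F/cm
Step 2: tox in cm = 4.0 nm * 1e-7 = 4.0000e-07 cm
Step 3: Cox = 3.45306e-13 / 4.0000e-07 = 8.63e-07 F/cm^2

8.63e-07


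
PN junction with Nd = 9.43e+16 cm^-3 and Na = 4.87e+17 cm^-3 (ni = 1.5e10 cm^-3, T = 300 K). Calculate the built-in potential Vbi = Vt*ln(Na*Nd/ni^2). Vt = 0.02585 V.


Step 1: Compute Na*Nd/ni^2 = 4.87e+17 * 9.43e+16 / (1.5e10)^2 = 2.0411e+14
Step 2: ln(2.0411e+14) = 32.9497
Step 3: Vbi = 0.02585 * 32.9497 = 0.852 V

0.852


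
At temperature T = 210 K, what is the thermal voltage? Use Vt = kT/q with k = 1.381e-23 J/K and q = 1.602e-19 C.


Step 1: kT = 1.381e-23 * 210 = 2.9001e-21 J
Step 2: Vt = kT/q = 2.9001e-21 / 1.602e-19
Step 3: Vt = 0.0181 V

0.0181


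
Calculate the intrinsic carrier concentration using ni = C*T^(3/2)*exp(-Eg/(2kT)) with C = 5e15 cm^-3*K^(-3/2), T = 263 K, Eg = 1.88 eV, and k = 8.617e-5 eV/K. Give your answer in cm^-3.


Step 1: Compute kT = 8.617e-5 * 263 = 0.02266271 eV
Step 2: Exponent = -Eg/(2kT) = -1.88/(2*0.02266271) = -41.47783
Step 3: T^(3/2) = 263^1.5 = 4265.14
Step 4: ni = 5e15 * 4265.14 * exp(-41.47783) = 2.07e+01 cm^-3

2.07e+01


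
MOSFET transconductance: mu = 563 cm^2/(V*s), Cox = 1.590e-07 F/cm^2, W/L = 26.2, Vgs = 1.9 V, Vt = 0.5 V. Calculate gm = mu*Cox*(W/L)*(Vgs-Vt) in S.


Step 1: Vov = Vgs - Vt = 1.9 - 0.5 = 1.4 V
Step 2: gm = mu * Cox * (W/L) * Vov
Step 3: gm = 563 * 1.590e-07 * 26.2 * 1.4 = 3.28e-03 S

3.28e-03


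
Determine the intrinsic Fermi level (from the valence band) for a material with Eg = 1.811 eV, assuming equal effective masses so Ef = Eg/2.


Step 1: For an intrinsic semiconductor, the Fermi level sits at midgap.
Step 2: Ef = Eg / 2 = 1.811 / 2 = 0.9055 eV

0.9055


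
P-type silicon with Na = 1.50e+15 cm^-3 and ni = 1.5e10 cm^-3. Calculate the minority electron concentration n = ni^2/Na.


Step 1: Majority hole concentration p ≈ Na = 1.50e+15 cm^-3
Step 2: n = ni^2 / Na = (1.5e10)^2 / 1.50e+15
Step 3: n = 1.50e+05 cm^-3

1.50e+05


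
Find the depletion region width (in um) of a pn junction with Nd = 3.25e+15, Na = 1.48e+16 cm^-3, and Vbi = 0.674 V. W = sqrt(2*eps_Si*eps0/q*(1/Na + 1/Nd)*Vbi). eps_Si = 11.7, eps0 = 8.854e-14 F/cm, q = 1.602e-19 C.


Step 1: 1/Na + 1/Nd = 1/1.48e+16 + 1/3.25e+15 = 3.75260e-16
Step 2: 2*eps*eps0/q = 2*11.7*8.854e-14/1.602e-19 = 1.293281e+07
Step 3: W^2 = 1.293281e+07 * 3.75260e-16 * 0.674 = 3.27103e-09
Step 4: W = sqrt(3.27103e-09) = 5.719e-05 cm = 0.5719 um

0.5719


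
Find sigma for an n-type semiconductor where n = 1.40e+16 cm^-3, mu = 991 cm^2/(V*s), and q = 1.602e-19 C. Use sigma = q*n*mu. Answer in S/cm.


Step 1: sigma = q * n * mu
Step 2: sigma = 1.602e-19 * 1.40e+16 * 991
Step 3: sigma = 2.223e+00 S/cm

2.223e+00


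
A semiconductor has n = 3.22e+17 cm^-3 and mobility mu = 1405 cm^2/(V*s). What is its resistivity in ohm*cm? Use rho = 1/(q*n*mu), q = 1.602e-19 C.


Step 1: sigma = q * n * mu = 1.602e-19 * 3.22e+17 * 1405 = 7.24761e+01 S/cm
Step 2: rho = 1 / sigma = 1 / 7.24761e+01 = 0.0138 ohm*cm

0.0138


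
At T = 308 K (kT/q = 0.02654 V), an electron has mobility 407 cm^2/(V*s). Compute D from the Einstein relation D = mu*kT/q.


Step 1: D = mu * (kT/q)
Step 2: D = 407 * 0.02654
Step 3: D = 10.8 cm^2/s

10.8


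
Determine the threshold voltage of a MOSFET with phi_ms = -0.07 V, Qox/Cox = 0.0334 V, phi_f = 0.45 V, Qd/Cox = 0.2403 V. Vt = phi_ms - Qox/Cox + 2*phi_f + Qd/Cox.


Step 1: Vt = phi_ms - Qox/Cox + 2*phi_f + Qd/Cox
Step 2: Vt = -0.07 - 0.0334 + 2*0.45 + 0.2403
Step 3: Vt = -0.07 - 0.0334 + 0.9 + 0.2403
Step 4: Vt = 1.0369 V

1.0369


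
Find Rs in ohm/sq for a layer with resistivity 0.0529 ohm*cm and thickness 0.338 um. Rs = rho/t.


Step 1: Convert thickness to cm: t = 0.338 um = 3.3800e-05 cm
Step 2: Rs = rho / t = 0.0529 / 3.3800e-05
Step 3: Rs = 1565.1 ohm/sq

1565.1


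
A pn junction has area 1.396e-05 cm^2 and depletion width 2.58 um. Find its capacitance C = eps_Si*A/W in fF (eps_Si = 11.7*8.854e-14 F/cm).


Step 1: eps_Si = 11.7 * 8.854e-14 = 1.035918e-12 F/cm
Step 2: W in cm = 2.58 * 1e-4 = 2.58e-04 cm
Step 3: C = 1.035918e-12 * 1.396e-05 / 2.58e-04 = 5.605200e-14 F
Step 4: C = 56.05 fF

56.05


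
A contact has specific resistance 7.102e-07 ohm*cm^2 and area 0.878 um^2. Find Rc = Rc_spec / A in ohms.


Step 1: Convert area to cm^2: 0.878 um^2 = 8.7800e-09 cm^2
Step 2: Rc = Rc_spec / A = 7.102e-07 / 8.7800e-09
Step 3: Rc = 8.09e+01 ohms

8.09e+01


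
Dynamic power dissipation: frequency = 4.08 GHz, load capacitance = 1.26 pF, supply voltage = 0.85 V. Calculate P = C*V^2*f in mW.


Step 1: V^2 = 0.85^2 = 0.7225 V^2
Step 2: P = C*V^2*f = 1.26e-12 F * 0.7225 * 4.08e9 Hz
Step 3: P = 3.714228e-03 W
Step 4: P = 3.714 mW

3.714


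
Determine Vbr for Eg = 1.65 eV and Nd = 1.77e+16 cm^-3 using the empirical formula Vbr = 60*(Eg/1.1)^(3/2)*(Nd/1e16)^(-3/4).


Step 1: Eg/1.1 = 1.65/1.1 = 1.500000
Step 2: (Eg/1.1)^1.5 = 1.500000^1.5 = 1.837117
Step 3: (Nd/1e16)^(-0.75) = (1.77)^(-0.75) = 0.651658
Step 4: Vbr = 60 * 1.837117 * 0.651658 = 71.8 V

71.8


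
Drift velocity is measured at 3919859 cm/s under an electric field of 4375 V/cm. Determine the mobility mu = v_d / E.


Step 1: mu = v_d / E
Step 2: mu = 3919859 / 4375
Step 3: mu = 895.97 cm^2/(V*s)

895.97


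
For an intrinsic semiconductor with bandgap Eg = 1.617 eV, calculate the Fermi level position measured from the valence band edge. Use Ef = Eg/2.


Step 1: For an intrinsic semiconductor, the Fermi level sits at midgap.
Step 2: Ef = Eg / 2 = 1.617 / 2 = 0.8085 eV

0.8085


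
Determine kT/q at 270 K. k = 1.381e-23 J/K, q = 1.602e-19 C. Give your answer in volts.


Step 1: kT = 1.381e-23 * 270 = 3.7287e-21 J
Step 2: Vt = kT/q = 3.7287e-21 / 1.602e-19
Step 3: Vt = 0.02328 V

0.02328


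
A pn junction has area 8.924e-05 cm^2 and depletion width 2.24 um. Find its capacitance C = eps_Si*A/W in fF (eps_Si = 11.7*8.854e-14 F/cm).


Step 1: eps_Si = 11.7 * 8.854e-14 = 1.035918e-12 F/cm
Step 2: W in cm = 2.24 * 1e-4 = 2.24e-04 cm
Step 3: C = 1.035918e-12 * 8.924e-05 / 2.24e-04 = 4.127023e-13 F
Step 4: C = 412.7 fF

412.7


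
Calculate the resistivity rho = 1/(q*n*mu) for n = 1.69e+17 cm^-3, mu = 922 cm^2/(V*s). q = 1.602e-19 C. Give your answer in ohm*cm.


Step 1: sigma = q * n * mu = 1.602e-19 * 1.69e+17 * 922 = 2.49620e+01 S/cm
Step 2: rho = 1 / sigma = 1 / 2.49620e+01 = 0.04006 ohm*cm

0.04006


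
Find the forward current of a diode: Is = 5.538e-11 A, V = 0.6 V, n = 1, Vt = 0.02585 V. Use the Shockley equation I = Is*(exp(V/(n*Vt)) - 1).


Step 1: V/(n*Vt) = 0.6/(1*0.02585) = 23.2108
Step 2: exp(23.2108) = 1.2032e+10
Step 3: I = 5.538e-11 * (1.2032e+10 - 1) = 6.66e-01 A

6.66e-01


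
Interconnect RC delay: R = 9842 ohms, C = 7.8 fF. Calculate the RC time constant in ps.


Step 1: tau = R * C
Step 2: tau = 9842 * 7.8 fF = 9842 * 7.8e-15 F
Step 3: tau = 7.67676e-11 s = 76.7676 ps

76.7676


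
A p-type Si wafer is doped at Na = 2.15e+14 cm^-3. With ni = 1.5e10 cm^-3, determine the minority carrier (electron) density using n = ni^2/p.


Step 1: Majority hole concentration p ≈ Na = 2.15e+14 cm^-3
Step 2: n = ni^2 / Na = (1.5e10)^2 / 2.15e+14
Step 3: n = 1.05e+06 cm^-3

1.05e+06


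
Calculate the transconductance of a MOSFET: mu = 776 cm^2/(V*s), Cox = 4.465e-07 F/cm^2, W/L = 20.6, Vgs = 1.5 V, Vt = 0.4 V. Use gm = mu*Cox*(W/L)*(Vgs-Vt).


Step 1: Vov = Vgs - Vt = 1.5 - 0.4 = 1.1 V
Step 2: gm = mu * Cox * (W/L) * Vov
Step 3: gm = 776 * 4.465e-07 * 20.6 * 1.1 = 7.85e-03 S

7.85e-03


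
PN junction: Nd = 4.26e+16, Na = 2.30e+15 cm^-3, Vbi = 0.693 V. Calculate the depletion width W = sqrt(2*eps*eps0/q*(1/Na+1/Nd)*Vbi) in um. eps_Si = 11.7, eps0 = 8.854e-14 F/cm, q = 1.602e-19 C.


Step 1: 1/Na + 1/Nd = 1/2.30e+15 + 1/4.26e+16 = 4.58257e-16
Step 2: 2*eps*eps0/q = 2*11.7*8.854e-14/1.602e-19 = 1.293281e+07
Step 3: W^2 = 1.293281e+07 * 4.58257e-16 * 0.693 = 4.10710e-09
Step 4: W = sqrt(4.10710e-09) = 6.409e-05 cm = 0.6409 um

0.6409


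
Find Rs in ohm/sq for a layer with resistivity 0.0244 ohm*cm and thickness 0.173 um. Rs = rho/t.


Step 1: Convert thickness to cm: t = 0.173 um = 1.7300e-05 cm
Step 2: Rs = rho / t = 0.0244 / 1.7300e-05
Step 3: Rs = 1410.4 ohm/sq

1410.4


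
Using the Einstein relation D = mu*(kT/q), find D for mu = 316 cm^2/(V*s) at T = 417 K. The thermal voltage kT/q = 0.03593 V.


Step 1: D = mu * (kT/q)
Step 2: D = 316 * 0.03593
Step 3: D = 11.35 cm^2/s

11.35


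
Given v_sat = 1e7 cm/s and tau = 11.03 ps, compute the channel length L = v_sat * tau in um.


Step 1: tau in seconds = 11.03 ps * 1e-12 = 1.1030e-11 s
Step 2: L = v_sat * tau = 1e7 * 1.1030e-11 = 1.1030e-04 cm
Step 3: L in um = 1.1030e-04 * 1e4 = 1.103 um

1.103


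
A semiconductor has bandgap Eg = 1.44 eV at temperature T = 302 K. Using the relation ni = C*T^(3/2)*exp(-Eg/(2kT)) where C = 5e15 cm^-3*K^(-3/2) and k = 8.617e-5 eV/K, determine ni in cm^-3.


Step 1: Compute kT = 8.617e-5 * 302 = 0.02602334 eV
Step 2: Exponent = -Eg/(2kT) = -1.44/(2*0.02602334) = -27.66747
Step 3: T^(3/2) = 302^1.5 = 5248.20
Step 4: ni = 5e15 * 5248.20 * exp(-27.66747) = 2.53e+07 cm^-3

2.53e+07


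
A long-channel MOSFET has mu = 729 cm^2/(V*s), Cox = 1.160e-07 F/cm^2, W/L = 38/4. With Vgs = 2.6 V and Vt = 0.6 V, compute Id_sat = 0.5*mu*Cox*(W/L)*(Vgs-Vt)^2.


Step 1: Overdrive voltage Vov = Vgs - Vt = 2.6 - 0.6 = 2.0 V
Step 2: W/L = 38/4 = 9.5
Step 3: Id = 0.5 * 729 * 1.160e-07 * 9.5 * 2.0^2
Step 4: Id = 1.61e-03 A

1.61e-03


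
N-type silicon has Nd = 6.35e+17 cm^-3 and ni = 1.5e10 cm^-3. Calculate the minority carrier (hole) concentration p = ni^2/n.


Step 1: Since Nd >> ni, n ≈ Nd = 6.35e+17 cm^-3
Step 2: p = ni^2 / n = (1.5e10)^2 / 6.35e+17
Step 3: p = 2.25e20 / 6.35e+17 = 3.54e+02 cm^-3

3.54e+02


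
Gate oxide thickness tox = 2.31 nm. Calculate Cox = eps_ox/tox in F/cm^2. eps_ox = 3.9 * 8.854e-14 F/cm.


Step 1: eps_ox = 3.9 * 8.854e-14 = 3.45306e-13 F/cm
Step 2: tox in cm = 2.31 nm * 1e-7 = 2.3100e-07 cm
Step 3: Cox = 3.45306e-13 / 2.3100e-07 = 1.49e-06 F/cm^2

1.49e-06


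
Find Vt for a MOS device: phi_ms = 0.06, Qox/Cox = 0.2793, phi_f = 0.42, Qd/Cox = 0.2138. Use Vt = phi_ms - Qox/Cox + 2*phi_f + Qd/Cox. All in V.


Step 1: Vt = phi_ms - Qox/Cox + 2*phi_f + Qd/Cox
Step 2: Vt = 0.06 - 0.2793 + 2*0.42 + 0.2138
Step 3: Vt = 0.06 - 0.2793 + 0.84 + 0.2138
Step 4: Vt = 0.8345 V

0.8345


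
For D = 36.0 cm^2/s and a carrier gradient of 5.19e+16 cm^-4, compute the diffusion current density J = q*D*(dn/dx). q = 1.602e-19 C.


Step 1: J = q * D * (dn/dx)
Step 2: J = 1.602e-19 * 36.0 * 5.19e+16
Step 3: J = 2.99e-01 A/cm^2

2.99e-01


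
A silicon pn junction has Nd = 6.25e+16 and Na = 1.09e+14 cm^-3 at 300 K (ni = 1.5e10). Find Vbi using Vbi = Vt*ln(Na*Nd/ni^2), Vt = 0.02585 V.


Step 1: Compute Na*Nd/ni^2 = 1.09e+14 * 6.25e+16 / (1.5e10)^2 = 3.0278e+10
Step 2: ln(3.0278e+10) = 24.1337
Step 3: Vbi = 0.02585 * 24.1337 = 0.624 V

0.624


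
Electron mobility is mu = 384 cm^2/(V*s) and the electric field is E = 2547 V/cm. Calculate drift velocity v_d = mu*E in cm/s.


Step 1: v_d = mu * E
Step 2: v_d = 384 * 2547 = 978048
Step 3: v_d = 9.78e+05 cm/s

9.78e+05


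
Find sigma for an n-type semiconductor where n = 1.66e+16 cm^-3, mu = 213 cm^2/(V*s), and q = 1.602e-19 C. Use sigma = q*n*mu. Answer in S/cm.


Step 1: sigma = q * n * mu
Step 2: sigma = 1.602e-19 * 1.66e+16 * 213
Step 3: sigma = 5.664e-01 S/cm

5.664e-01


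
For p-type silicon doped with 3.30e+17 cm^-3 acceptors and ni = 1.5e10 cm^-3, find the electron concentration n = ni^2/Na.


Step 1: Majority hole concentration p ≈ Na = 3.30e+17 cm^-3
Step 2: n = ni^2 / Na = (1.5e10)^2 / 3.30e+17
Step 3: n = 6.82e+02 cm^-3

6.82e+02


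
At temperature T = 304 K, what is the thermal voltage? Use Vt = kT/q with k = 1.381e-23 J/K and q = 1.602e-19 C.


Step 1: kT = 1.381e-23 * 304 = 4.19824e-21 J
Step 2: Vt = kT/q = 4.19824e-21 / 1.602e-19
Step 3: Vt = 0.02621 V

0.02621


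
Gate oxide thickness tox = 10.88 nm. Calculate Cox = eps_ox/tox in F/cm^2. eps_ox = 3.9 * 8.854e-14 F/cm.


Step 1: eps_ox = 3.9 * 8.854e-14 = 3.45306e-13 F/cm
Step 2: tox in cm = 10.88 nm * 1e-7 = 1.0880e-06 cm
Step 3: Cox = 3.45306e-13 / 1.0880e-06 = 3.17e-07 F/cm^2

3.17e-07


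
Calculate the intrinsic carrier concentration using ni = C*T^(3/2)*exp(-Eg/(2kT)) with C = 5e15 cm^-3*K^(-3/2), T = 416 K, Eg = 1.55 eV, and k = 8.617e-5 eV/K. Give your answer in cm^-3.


Step 1: Compute kT = 8.617e-5 * 416 = 0.03584672 eV
Step 2: Exponent = -Eg/(2kT) = -1.55/(2*0.03584672) = -21.61983
Step 3: T^(3/2) = 416^1.5 = 8484.77
Step 4: ni = 5e15 * 8484.77 * exp(-21.61983) = 1.73e+10 cm^-3

1.73e+10


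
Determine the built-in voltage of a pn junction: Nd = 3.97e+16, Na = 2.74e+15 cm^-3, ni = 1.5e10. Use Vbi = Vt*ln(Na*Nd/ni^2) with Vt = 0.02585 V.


Step 1: Compute Na*Nd/ni^2 = 2.74e+15 * 3.97e+16 / (1.5e10)^2 = 4.8346e+11
Step 2: ln(4.8346e+11) = 26.9042
Step 3: Vbi = 0.02585 * 26.9042 = 0.695 V

0.695


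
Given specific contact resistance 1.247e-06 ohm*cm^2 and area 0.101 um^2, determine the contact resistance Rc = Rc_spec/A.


Step 1: Convert area to cm^2: 0.101 um^2 = 1.0100e-09 cm^2
Step 2: Rc = Rc_spec / A = 1.247e-06 / 1.0100e-09
Step 3: Rc = 1.23e+03 ohms

1.23e+03


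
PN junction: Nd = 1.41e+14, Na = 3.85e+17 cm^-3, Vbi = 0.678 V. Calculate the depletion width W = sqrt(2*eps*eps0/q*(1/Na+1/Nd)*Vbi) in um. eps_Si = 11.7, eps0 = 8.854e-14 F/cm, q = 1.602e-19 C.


Step 1: 1/Na + 1/Nd = 1/3.85e+17 + 1/1.41e+14 = 7.09480e-15
Step 2: 2*eps*eps0/q = 2*11.7*8.854e-14/1.602e-19 = 1.293281e+07
Step 3: W^2 = 1.293281e+07 * 7.09480e-15 * 0.678 = 6.22104e-08
Step 4: W = sqrt(6.22104e-08) = 2.494e-04 cm = 2.494 um

2.494


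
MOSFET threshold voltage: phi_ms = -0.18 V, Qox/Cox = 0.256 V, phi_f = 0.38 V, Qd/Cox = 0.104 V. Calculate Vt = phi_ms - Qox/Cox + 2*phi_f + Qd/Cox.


Step 1: Vt = phi_ms - Qox/Cox + 2*phi_f + Qd/Cox
Step 2: Vt = -0.18 - 0.256 + 2*0.38 + 0.104
Step 3: Vt = -0.18 - 0.256 + 0.76 + 0.104
Step 4: Vt = 0.428 V

0.428


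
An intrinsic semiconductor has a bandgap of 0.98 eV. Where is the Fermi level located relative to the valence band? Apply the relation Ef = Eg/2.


Step 1: For an intrinsic semiconductor, the Fermi level sits at midgap.
Step 2: Ef = Eg / 2 = 0.98 / 2 = 0.49 eV

0.49


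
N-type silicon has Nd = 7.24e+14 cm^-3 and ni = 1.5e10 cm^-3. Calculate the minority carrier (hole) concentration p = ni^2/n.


Step 1: Since Nd >> ni, n ≈ Nd = 7.24e+14 cm^-3
Step 2: p = ni^2 / n = (1.5e10)^2 / 7.24e+14
Step 3: p = 2.25e20 / 7.24e+14 = 3.11e+05 cm^-3

3.11e+05


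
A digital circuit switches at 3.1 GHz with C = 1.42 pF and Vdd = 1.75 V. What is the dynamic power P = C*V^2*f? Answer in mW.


Step 1: V^2 = 1.75^2 = 3.0625 V^2
Step 2: P = C*V^2*f = 1.42e-12 F * 3.0625 * 3.1e9 Hz
Step 3: P = 1.3481125e-02 W
Step 4: P = 13.481 mW

13.481


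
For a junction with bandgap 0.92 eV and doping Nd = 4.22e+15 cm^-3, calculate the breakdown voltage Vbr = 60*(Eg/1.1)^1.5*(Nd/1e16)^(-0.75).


Step 1: Eg/1.1 = 0.92/1.1 = 0.836364
Step 2: (Eg/1.1)^1.5 = 0.836364^1.5 = 0.764879
Step 3: (Nd/1e16)^(-0.75) = (0.422)^(-0.75) = 1.909922
Step 4: Vbr = 60 * 0.764879 * 1.909922 = 87.7 V

87.7


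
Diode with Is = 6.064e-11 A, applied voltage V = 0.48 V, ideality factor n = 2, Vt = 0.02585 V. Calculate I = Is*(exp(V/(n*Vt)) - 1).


Step 1: V/(n*Vt) = 0.48/(2*0.02585) = 9.2843
Step 2: exp(9.2843) = 1.0768e+04
Step 3: I = 6.064e-11 * (1.0768e+04 - 1) = 6.53e-07 A

6.53e-07


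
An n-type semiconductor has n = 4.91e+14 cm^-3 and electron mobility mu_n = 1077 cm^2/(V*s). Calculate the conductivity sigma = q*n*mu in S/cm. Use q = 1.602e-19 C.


Step 1: sigma = q * n * mu
Step 2: sigma = 1.602e-19 * 4.91e+14 * 1077
Step 3: sigma = 8.471e-02 S/cm

8.471e-02


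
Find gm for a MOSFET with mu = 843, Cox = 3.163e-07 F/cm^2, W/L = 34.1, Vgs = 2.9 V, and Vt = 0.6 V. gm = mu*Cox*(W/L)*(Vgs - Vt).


Step 1: Vov = Vgs - Vt = 2.9 - 0.6 = 2.3 V
Step 2: gm = mu * Cox * (W/L) * Vov
Step 3: gm = 843 * 3.163e-07 * 34.1 * 2.3 = 2.09e-02 S

2.09e-02
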